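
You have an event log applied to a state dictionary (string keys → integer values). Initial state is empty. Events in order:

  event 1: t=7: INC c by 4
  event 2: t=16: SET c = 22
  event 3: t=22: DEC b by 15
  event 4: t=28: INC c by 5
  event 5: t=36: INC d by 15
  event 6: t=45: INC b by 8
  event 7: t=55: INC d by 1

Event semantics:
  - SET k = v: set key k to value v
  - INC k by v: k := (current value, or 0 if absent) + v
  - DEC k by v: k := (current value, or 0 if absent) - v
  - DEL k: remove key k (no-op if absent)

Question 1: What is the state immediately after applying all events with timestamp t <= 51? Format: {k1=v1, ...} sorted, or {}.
Answer: {b=-7, c=27, d=15}

Derivation:
Apply events with t <= 51 (6 events):
  after event 1 (t=7: INC c by 4): {c=4}
  after event 2 (t=16: SET c = 22): {c=22}
  after event 3 (t=22: DEC b by 15): {b=-15, c=22}
  after event 4 (t=28: INC c by 5): {b=-15, c=27}
  after event 5 (t=36: INC d by 15): {b=-15, c=27, d=15}
  after event 6 (t=45: INC b by 8): {b=-7, c=27, d=15}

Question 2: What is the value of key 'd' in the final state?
Answer: 16

Derivation:
Track key 'd' through all 7 events:
  event 1 (t=7: INC c by 4): d unchanged
  event 2 (t=16: SET c = 22): d unchanged
  event 3 (t=22: DEC b by 15): d unchanged
  event 4 (t=28: INC c by 5): d unchanged
  event 5 (t=36: INC d by 15): d (absent) -> 15
  event 6 (t=45: INC b by 8): d unchanged
  event 7 (t=55: INC d by 1): d 15 -> 16
Final: d = 16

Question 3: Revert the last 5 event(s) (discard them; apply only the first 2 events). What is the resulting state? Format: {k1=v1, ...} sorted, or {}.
Keep first 2 events (discard last 5):
  after event 1 (t=7: INC c by 4): {c=4}
  after event 2 (t=16: SET c = 22): {c=22}

Answer: {c=22}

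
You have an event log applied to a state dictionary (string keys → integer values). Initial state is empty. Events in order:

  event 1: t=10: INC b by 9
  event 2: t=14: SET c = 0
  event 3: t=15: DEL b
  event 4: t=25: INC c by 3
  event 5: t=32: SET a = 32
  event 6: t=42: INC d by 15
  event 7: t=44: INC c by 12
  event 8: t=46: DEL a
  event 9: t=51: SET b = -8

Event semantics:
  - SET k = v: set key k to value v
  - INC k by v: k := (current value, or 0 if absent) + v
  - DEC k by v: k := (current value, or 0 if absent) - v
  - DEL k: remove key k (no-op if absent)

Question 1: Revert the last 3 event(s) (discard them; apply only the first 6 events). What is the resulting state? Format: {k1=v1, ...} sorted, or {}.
Answer: {a=32, c=3, d=15}

Derivation:
Keep first 6 events (discard last 3):
  after event 1 (t=10: INC b by 9): {b=9}
  after event 2 (t=14: SET c = 0): {b=9, c=0}
  after event 3 (t=15: DEL b): {c=0}
  after event 4 (t=25: INC c by 3): {c=3}
  after event 5 (t=32: SET a = 32): {a=32, c=3}
  after event 6 (t=42: INC d by 15): {a=32, c=3, d=15}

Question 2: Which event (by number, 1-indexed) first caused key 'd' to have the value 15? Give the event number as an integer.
Answer: 6

Derivation:
Looking for first event where d becomes 15:
  event 6: d (absent) -> 15  <-- first match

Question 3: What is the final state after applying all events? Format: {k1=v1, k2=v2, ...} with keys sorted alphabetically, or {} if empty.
Answer: {b=-8, c=15, d=15}

Derivation:
  after event 1 (t=10: INC b by 9): {b=9}
  after event 2 (t=14: SET c = 0): {b=9, c=0}
  after event 3 (t=15: DEL b): {c=0}
  after event 4 (t=25: INC c by 3): {c=3}
  after event 5 (t=32: SET a = 32): {a=32, c=3}
  after event 6 (t=42: INC d by 15): {a=32, c=3, d=15}
  after event 7 (t=44: INC c by 12): {a=32, c=15, d=15}
  after event 8 (t=46: DEL a): {c=15, d=15}
  after event 9 (t=51: SET b = -8): {b=-8, c=15, d=15}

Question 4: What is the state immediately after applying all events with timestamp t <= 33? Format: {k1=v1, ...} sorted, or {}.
Apply events with t <= 33 (5 events):
  after event 1 (t=10: INC b by 9): {b=9}
  after event 2 (t=14: SET c = 0): {b=9, c=0}
  after event 3 (t=15: DEL b): {c=0}
  after event 4 (t=25: INC c by 3): {c=3}
  after event 5 (t=32: SET a = 32): {a=32, c=3}

Answer: {a=32, c=3}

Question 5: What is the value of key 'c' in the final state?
Track key 'c' through all 9 events:
  event 1 (t=10: INC b by 9): c unchanged
  event 2 (t=14: SET c = 0): c (absent) -> 0
  event 3 (t=15: DEL b): c unchanged
  event 4 (t=25: INC c by 3): c 0 -> 3
  event 5 (t=32: SET a = 32): c unchanged
  event 6 (t=42: INC d by 15): c unchanged
  event 7 (t=44: INC c by 12): c 3 -> 15
  event 8 (t=46: DEL a): c unchanged
  event 9 (t=51: SET b = -8): c unchanged
Final: c = 15

Answer: 15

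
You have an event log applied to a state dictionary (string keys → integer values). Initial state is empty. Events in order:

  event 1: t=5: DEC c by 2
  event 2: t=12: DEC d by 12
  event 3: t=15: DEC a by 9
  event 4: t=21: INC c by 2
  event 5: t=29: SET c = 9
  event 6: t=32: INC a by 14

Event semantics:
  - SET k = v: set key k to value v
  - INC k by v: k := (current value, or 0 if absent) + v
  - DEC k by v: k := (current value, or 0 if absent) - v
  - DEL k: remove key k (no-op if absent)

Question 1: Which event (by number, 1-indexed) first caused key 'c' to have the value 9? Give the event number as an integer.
Answer: 5

Derivation:
Looking for first event where c becomes 9:
  event 1: c = -2
  event 2: c = -2
  event 3: c = -2
  event 4: c = 0
  event 5: c 0 -> 9  <-- first match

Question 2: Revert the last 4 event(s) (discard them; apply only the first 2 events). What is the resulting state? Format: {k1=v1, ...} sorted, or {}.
Answer: {c=-2, d=-12}

Derivation:
Keep first 2 events (discard last 4):
  after event 1 (t=5: DEC c by 2): {c=-2}
  after event 2 (t=12: DEC d by 12): {c=-2, d=-12}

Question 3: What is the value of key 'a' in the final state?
Track key 'a' through all 6 events:
  event 1 (t=5: DEC c by 2): a unchanged
  event 2 (t=12: DEC d by 12): a unchanged
  event 3 (t=15: DEC a by 9): a (absent) -> -9
  event 4 (t=21: INC c by 2): a unchanged
  event 5 (t=29: SET c = 9): a unchanged
  event 6 (t=32: INC a by 14): a -9 -> 5
Final: a = 5

Answer: 5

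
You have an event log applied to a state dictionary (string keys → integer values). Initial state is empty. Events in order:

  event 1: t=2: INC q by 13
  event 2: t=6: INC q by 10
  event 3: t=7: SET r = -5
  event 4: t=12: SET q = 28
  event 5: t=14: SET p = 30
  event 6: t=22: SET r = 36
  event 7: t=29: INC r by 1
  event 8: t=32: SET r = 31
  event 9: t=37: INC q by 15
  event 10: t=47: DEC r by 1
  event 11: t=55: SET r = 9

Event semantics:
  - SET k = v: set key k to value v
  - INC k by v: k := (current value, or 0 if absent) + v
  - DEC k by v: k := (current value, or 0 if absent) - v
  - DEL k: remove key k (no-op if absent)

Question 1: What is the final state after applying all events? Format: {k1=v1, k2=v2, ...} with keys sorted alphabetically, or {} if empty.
Answer: {p=30, q=43, r=9}

Derivation:
  after event 1 (t=2: INC q by 13): {q=13}
  after event 2 (t=6: INC q by 10): {q=23}
  after event 3 (t=7: SET r = -5): {q=23, r=-5}
  after event 4 (t=12: SET q = 28): {q=28, r=-5}
  after event 5 (t=14: SET p = 30): {p=30, q=28, r=-5}
  after event 6 (t=22: SET r = 36): {p=30, q=28, r=36}
  after event 7 (t=29: INC r by 1): {p=30, q=28, r=37}
  after event 8 (t=32: SET r = 31): {p=30, q=28, r=31}
  after event 9 (t=37: INC q by 15): {p=30, q=43, r=31}
  after event 10 (t=47: DEC r by 1): {p=30, q=43, r=30}
  after event 11 (t=55: SET r = 9): {p=30, q=43, r=9}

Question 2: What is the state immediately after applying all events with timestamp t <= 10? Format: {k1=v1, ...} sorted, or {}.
Apply events with t <= 10 (3 events):
  after event 1 (t=2: INC q by 13): {q=13}
  after event 2 (t=6: INC q by 10): {q=23}
  after event 3 (t=7: SET r = -5): {q=23, r=-5}

Answer: {q=23, r=-5}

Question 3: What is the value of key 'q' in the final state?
Answer: 43

Derivation:
Track key 'q' through all 11 events:
  event 1 (t=2: INC q by 13): q (absent) -> 13
  event 2 (t=6: INC q by 10): q 13 -> 23
  event 3 (t=7: SET r = -5): q unchanged
  event 4 (t=12: SET q = 28): q 23 -> 28
  event 5 (t=14: SET p = 30): q unchanged
  event 6 (t=22: SET r = 36): q unchanged
  event 7 (t=29: INC r by 1): q unchanged
  event 8 (t=32: SET r = 31): q unchanged
  event 9 (t=37: INC q by 15): q 28 -> 43
  event 10 (t=47: DEC r by 1): q unchanged
  event 11 (t=55: SET r = 9): q unchanged
Final: q = 43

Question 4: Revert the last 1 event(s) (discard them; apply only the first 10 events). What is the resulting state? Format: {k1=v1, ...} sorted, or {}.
Answer: {p=30, q=43, r=30}

Derivation:
Keep first 10 events (discard last 1):
  after event 1 (t=2: INC q by 13): {q=13}
  after event 2 (t=6: INC q by 10): {q=23}
  after event 3 (t=7: SET r = -5): {q=23, r=-5}
  after event 4 (t=12: SET q = 28): {q=28, r=-5}
  after event 5 (t=14: SET p = 30): {p=30, q=28, r=-5}
  after event 6 (t=22: SET r = 36): {p=30, q=28, r=36}
  after event 7 (t=29: INC r by 1): {p=30, q=28, r=37}
  after event 8 (t=32: SET r = 31): {p=30, q=28, r=31}
  after event 9 (t=37: INC q by 15): {p=30, q=43, r=31}
  after event 10 (t=47: DEC r by 1): {p=30, q=43, r=30}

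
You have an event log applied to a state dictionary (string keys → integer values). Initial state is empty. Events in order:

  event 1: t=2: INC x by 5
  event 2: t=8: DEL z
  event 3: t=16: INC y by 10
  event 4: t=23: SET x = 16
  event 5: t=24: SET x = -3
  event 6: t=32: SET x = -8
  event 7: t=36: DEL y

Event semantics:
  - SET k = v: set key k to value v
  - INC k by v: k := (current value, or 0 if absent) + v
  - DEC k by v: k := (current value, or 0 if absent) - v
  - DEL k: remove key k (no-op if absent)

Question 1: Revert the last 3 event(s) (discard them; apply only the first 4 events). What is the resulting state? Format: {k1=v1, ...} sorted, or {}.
Keep first 4 events (discard last 3):
  after event 1 (t=2: INC x by 5): {x=5}
  after event 2 (t=8: DEL z): {x=5}
  after event 3 (t=16: INC y by 10): {x=5, y=10}
  after event 4 (t=23: SET x = 16): {x=16, y=10}

Answer: {x=16, y=10}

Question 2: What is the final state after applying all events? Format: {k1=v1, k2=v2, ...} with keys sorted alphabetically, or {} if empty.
  after event 1 (t=2: INC x by 5): {x=5}
  after event 2 (t=8: DEL z): {x=5}
  after event 3 (t=16: INC y by 10): {x=5, y=10}
  after event 4 (t=23: SET x = 16): {x=16, y=10}
  after event 5 (t=24: SET x = -3): {x=-3, y=10}
  after event 6 (t=32: SET x = -8): {x=-8, y=10}
  after event 7 (t=36: DEL y): {x=-8}

Answer: {x=-8}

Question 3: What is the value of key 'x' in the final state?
Answer: -8

Derivation:
Track key 'x' through all 7 events:
  event 1 (t=2: INC x by 5): x (absent) -> 5
  event 2 (t=8: DEL z): x unchanged
  event 3 (t=16: INC y by 10): x unchanged
  event 4 (t=23: SET x = 16): x 5 -> 16
  event 5 (t=24: SET x = -3): x 16 -> -3
  event 6 (t=32: SET x = -8): x -3 -> -8
  event 7 (t=36: DEL y): x unchanged
Final: x = -8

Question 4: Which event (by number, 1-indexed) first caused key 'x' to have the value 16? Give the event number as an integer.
Answer: 4

Derivation:
Looking for first event where x becomes 16:
  event 1: x = 5
  event 2: x = 5
  event 3: x = 5
  event 4: x 5 -> 16  <-- first match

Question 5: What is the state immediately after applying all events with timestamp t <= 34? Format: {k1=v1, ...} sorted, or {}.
Apply events with t <= 34 (6 events):
  after event 1 (t=2: INC x by 5): {x=5}
  after event 2 (t=8: DEL z): {x=5}
  after event 3 (t=16: INC y by 10): {x=5, y=10}
  after event 4 (t=23: SET x = 16): {x=16, y=10}
  after event 5 (t=24: SET x = -3): {x=-3, y=10}
  after event 6 (t=32: SET x = -8): {x=-8, y=10}

Answer: {x=-8, y=10}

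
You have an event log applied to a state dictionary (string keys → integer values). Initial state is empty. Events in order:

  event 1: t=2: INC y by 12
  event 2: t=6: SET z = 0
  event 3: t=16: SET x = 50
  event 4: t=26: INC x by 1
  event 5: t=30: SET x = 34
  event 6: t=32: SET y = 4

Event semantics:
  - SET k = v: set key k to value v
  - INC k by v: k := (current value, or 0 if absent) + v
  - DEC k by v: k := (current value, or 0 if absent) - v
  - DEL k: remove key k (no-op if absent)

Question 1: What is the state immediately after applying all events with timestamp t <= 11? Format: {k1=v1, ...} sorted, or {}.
Apply events with t <= 11 (2 events):
  after event 1 (t=2: INC y by 12): {y=12}
  after event 2 (t=6: SET z = 0): {y=12, z=0}

Answer: {y=12, z=0}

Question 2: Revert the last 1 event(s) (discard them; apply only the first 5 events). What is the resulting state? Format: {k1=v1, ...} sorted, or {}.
Keep first 5 events (discard last 1):
  after event 1 (t=2: INC y by 12): {y=12}
  after event 2 (t=6: SET z = 0): {y=12, z=0}
  after event 3 (t=16: SET x = 50): {x=50, y=12, z=0}
  after event 4 (t=26: INC x by 1): {x=51, y=12, z=0}
  after event 5 (t=30: SET x = 34): {x=34, y=12, z=0}

Answer: {x=34, y=12, z=0}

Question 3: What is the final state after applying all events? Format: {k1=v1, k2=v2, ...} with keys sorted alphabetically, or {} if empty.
Answer: {x=34, y=4, z=0}

Derivation:
  after event 1 (t=2: INC y by 12): {y=12}
  after event 2 (t=6: SET z = 0): {y=12, z=0}
  after event 3 (t=16: SET x = 50): {x=50, y=12, z=0}
  after event 4 (t=26: INC x by 1): {x=51, y=12, z=0}
  after event 5 (t=30: SET x = 34): {x=34, y=12, z=0}
  after event 6 (t=32: SET y = 4): {x=34, y=4, z=0}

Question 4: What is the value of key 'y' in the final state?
Answer: 4

Derivation:
Track key 'y' through all 6 events:
  event 1 (t=2: INC y by 12): y (absent) -> 12
  event 2 (t=6: SET z = 0): y unchanged
  event 3 (t=16: SET x = 50): y unchanged
  event 4 (t=26: INC x by 1): y unchanged
  event 5 (t=30: SET x = 34): y unchanged
  event 6 (t=32: SET y = 4): y 12 -> 4
Final: y = 4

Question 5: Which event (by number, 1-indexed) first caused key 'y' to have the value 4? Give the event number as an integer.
Looking for first event where y becomes 4:
  event 1: y = 12
  event 2: y = 12
  event 3: y = 12
  event 4: y = 12
  event 5: y = 12
  event 6: y 12 -> 4  <-- first match

Answer: 6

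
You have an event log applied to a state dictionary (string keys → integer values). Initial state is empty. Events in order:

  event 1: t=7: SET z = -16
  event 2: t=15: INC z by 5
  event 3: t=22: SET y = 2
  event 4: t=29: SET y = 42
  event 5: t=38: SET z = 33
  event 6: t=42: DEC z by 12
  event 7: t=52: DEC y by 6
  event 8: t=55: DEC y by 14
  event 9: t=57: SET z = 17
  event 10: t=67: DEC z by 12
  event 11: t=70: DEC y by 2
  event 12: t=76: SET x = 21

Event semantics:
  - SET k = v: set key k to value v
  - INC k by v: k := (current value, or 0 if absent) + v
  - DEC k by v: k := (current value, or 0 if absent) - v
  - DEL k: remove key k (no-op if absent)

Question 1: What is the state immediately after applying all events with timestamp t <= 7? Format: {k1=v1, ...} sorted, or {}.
Apply events with t <= 7 (1 events):
  after event 1 (t=7: SET z = -16): {z=-16}

Answer: {z=-16}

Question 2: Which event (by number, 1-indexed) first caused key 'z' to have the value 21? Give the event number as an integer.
Looking for first event where z becomes 21:
  event 1: z = -16
  event 2: z = -11
  event 3: z = -11
  event 4: z = -11
  event 5: z = 33
  event 6: z 33 -> 21  <-- first match

Answer: 6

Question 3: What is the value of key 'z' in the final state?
Answer: 5

Derivation:
Track key 'z' through all 12 events:
  event 1 (t=7: SET z = -16): z (absent) -> -16
  event 2 (t=15: INC z by 5): z -16 -> -11
  event 3 (t=22: SET y = 2): z unchanged
  event 4 (t=29: SET y = 42): z unchanged
  event 5 (t=38: SET z = 33): z -11 -> 33
  event 6 (t=42: DEC z by 12): z 33 -> 21
  event 7 (t=52: DEC y by 6): z unchanged
  event 8 (t=55: DEC y by 14): z unchanged
  event 9 (t=57: SET z = 17): z 21 -> 17
  event 10 (t=67: DEC z by 12): z 17 -> 5
  event 11 (t=70: DEC y by 2): z unchanged
  event 12 (t=76: SET x = 21): z unchanged
Final: z = 5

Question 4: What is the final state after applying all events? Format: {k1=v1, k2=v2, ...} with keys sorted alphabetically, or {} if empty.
Answer: {x=21, y=20, z=5}

Derivation:
  after event 1 (t=7: SET z = -16): {z=-16}
  after event 2 (t=15: INC z by 5): {z=-11}
  after event 3 (t=22: SET y = 2): {y=2, z=-11}
  after event 4 (t=29: SET y = 42): {y=42, z=-11}
  after event 5 (t=38: SET z = 33): {y=42, z=33}
  after event 6 (t=42: DEC z by 12): {y=42, z=21}
  after event 7 (t=52: DEC y by 6): {y=36, z=21}
  after event 8 (t=55: DEC y by 14): {y=22, z=21}
  after event 9 (t=57: SET z = 17): {y=22, z=17}
  after event 10 (t=67: DEC z by 12): {y=22, z=5}
  after event 11 (t=70: DEC y by 2): {y=20, z=5}
  after event 12 (t=76: SET x = 21): {x=21, y=20, z=5}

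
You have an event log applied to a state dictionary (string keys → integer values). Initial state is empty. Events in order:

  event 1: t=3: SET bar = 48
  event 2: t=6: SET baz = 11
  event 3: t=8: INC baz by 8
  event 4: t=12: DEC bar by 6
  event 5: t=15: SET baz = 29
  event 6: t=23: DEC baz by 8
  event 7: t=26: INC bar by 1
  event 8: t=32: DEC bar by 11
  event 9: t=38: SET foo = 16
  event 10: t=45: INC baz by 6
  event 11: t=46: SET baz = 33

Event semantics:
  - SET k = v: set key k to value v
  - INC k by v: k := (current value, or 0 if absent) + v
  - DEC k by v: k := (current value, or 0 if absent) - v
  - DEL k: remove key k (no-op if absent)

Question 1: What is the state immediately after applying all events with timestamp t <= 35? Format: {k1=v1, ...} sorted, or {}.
Answer: {bar=32, baz=21}

Derivation:
Apply events with t <= 35 (8 events):
  after event 1 (t=3: SET bar = 48): {bar=48}
  after event 2 (t=6: SET baz = 11): {bar=48, baz=11}
  after event 3 (t=8: INC baz by 8): {bar=48, baz=19}
  after event 4 (t=12: DEC bar by 6): {bar=42, baz=19}
  after event 5 (t=15: SET baz = 29): {bar=42, baz=29}
  after event 6 (t=23: DEC baz by 8): {bar=42, baz=21}
  after event 7 (t=26: INC bar by 1): {bar=43, baz=21}
  after event 8 (t=32: DEC bar by 11): {bar=32, baz=21}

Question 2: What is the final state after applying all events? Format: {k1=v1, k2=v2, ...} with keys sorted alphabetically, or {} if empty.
  after event 1 (t=3: SET bar = 48): {bar=48}
  after event 2 (t=6: SET baz = 11): {bar=48, baz=11}
  after event 3 (t=8: INC baz by 8): {bar=48, baz=19}
  after event 4 (t=12: DEC bar by 6): {bar=42, baz=19}
  after event 5 (t=15: SET baz = 29): {bar=42, baz=29}
  after event 6 (t=23: DEC baz by 8): {bar=42, baz=21}
  after event 7 (t=26: INC bar by 1): {bar=43, baz=21}
  after event 8 (t=32: DEC bar by 11): {bar=32, baz=21}
  after event 9 (t=38: SET foo = 16): {bar=32, baz=21, foo=16}
  after event 10 (t=45: INC baz by 6): {bar=32, baz=27, foo=16}
  after event 11 (t=46: SET baz = 33): {bar=32, baz=33, foo=16}

Answer: {bar=32, baz=33, foo=16}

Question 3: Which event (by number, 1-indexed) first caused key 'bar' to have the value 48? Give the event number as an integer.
Answer: 1

Derivation:
Looking for first event where bar becomes 48:
  event 1: bar (absent) -> 48  <-- first match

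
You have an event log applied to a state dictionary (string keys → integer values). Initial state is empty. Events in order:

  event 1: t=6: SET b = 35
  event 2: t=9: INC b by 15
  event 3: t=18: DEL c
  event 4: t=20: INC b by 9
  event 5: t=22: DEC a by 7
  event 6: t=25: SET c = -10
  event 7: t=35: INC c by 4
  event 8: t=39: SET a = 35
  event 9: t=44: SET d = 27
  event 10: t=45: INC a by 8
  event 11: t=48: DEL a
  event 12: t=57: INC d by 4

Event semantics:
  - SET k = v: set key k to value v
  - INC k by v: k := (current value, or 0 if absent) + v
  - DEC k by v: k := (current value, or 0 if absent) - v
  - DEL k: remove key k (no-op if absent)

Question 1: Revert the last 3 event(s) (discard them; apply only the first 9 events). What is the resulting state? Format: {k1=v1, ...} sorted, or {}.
Answer: {a=35, b=59, c=-6, d=27}

Derivation:
Keep first 9 events (discard last 3):
  after event 1 (t=6: SET b = 35): {b=35}
  after event 2 (t=9: INC b by 15): {b=50}
  after event 3 (t=18: DEL c): {b=50}
  after event 4 (t=20: INC b by 9): {b=59}
  after event 5 (t=22: DEC a by 7): {a=-7, b=59}
  after event 6 (t=25: SET c = -10): {a=-7, b=59, c=-10}
  after event 7 (t=35: INC c by 4): {a=-7, b=59, c=-6}
  after event 8 (t=39: SET a = 35): {a=35, b=59, c=-6}
  after event 9 (t=44: SET d = 27): {a=35, b=59, c=-6, d=27}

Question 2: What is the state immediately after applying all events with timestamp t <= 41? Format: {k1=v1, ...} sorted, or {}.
Apply events with t <= 41 (8 events):
  after event 1 (t=6: SET b = 35): {b=35}
  after event 2 (t=9: INC b by 15): {b=50}
  after event 3 (t=18: DEL c): {b=50}
  after event 4 (t=20: INC b by 9): {b=59}
  after event 5 (t=22: DEC a by 7): {a=-7, b=59}
  after event 6 (t=25: SET c = -10): {a=-7, b=59, c=-10}
  after event 7 (t=35: INC c by 4): {a=-7, b=59, c=-6}
  after event 8 (t=39: SET a = 35): {a=35, b=59, c=-6}

Answer: {a=35, b=59, c=-6}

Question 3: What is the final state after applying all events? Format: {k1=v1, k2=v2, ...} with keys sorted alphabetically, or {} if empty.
  after event 1 (t=6: SET b = 35): {b=35}
  after event 2 (t=9: INC b by 15): {b=50}
  after event 3 (t=18: DEL c): {b=50}
  after event 4 (t=20: INC b by 9): {b=59}
  after event 5 (t=22: DEC a by 7): {a=-7, b=59}
  after event 6 (t=25: SET c = -10): {a=-7, b=59, c=-10}
  after event 7 (t=35: INC c by 4): {a=-7, b=59, c=-6}
  after event 8 (t=39: SET a = 35): {a=35, b=59, c=-6}
  after event 9 (t=44: SET d = 27): {a=35, b=59, c=-6, d=27}
  after event 10 (t=45: INC a by 8): {a=43, b=59, c=-6, d=27}
  after event 11 (t=48: DEL a): {b=59, c=-6, d=27}
  after event 12 (t=57: INC d by 4): {b=59, c=-6, d=31}

Answer: {b=59, c=-6, d=31}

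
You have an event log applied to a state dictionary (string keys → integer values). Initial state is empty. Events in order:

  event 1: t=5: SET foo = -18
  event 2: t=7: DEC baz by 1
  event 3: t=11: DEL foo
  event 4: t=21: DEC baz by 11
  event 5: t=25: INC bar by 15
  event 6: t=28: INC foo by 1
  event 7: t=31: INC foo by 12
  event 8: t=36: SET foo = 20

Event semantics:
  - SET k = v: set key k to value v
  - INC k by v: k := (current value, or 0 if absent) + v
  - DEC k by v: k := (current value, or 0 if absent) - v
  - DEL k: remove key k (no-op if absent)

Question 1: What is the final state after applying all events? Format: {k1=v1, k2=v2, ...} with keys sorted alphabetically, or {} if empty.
  after event 1 (t=5: SET foo = -18): {foo=-18}
  after event 2 (t=7: DEC baz by 1): {baz=-1, foo=-18}
  after event 3 (t=11: DEL foo): {baz=-1}
  after event 4 (t=21: DEC baz by 11): {baz=-12}
  after event 5 (t=25: INC bar by 15): {bar=15, baz=-12}
  after event 6 (t=28: INC foo by 1): {bar=15, baz=-12, foo=1}
  after event 7 (t=31: INC foo by 12): {bar=15, baz=-12, foo=13}
  after event 8 (t=36: SET foo = 20): {bar=15, baz=-12, foo=20}

Answer: {bar=15, baz=-12, foo=20}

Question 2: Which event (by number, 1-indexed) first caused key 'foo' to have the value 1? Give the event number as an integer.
Answer: 6

Derivation:
Looking for first event where foo becomes 1:
  event 1: foo = -18
  event 2: foo = -18
  event 3: foo = (absent)
  event 6: foo (absent) -> 1  <-- first match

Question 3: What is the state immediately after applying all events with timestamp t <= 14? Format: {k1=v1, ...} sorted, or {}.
Answer: {baz=-1}

Derivation:
Apply events with t <= 14 (3 events):
  after event 1 (t=5: SET foo = -18): {foo=-18}
  after event 2 (t=7: DEC baz by 1): {baz=-1, foo=-18}
  after event 3 (t=11: DEL foo): {baz=-1}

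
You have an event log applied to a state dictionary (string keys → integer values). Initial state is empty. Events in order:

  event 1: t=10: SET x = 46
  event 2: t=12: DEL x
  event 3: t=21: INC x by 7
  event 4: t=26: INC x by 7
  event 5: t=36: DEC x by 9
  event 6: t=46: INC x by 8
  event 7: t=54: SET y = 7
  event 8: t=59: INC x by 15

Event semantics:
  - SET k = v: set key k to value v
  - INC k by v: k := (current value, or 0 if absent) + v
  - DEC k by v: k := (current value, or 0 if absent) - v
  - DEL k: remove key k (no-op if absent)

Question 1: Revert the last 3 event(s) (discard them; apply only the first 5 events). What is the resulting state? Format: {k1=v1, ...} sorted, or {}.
Answer: {x=5}

Derivation:
Keep first 5 events (discard last 3):
  after event 1 (t=10: SET x = 46): {x=46}
  after event 2 (t=12: DEL x): {}
  after event 3 (t=21: INC x by 7): {x=7}
  after event 4 (t=26: INC x by 7): {x=14}
  after event 5 (t=36: DEC x by 9): {x=5}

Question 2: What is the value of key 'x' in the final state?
Track key 'x' through all 8 events:
  event 1 (t=10: SET x = 46): x (absent) -> 46
  event 2 (t=12: DEL x): x 46 -> (absent)
  event 3 (t=21: INC x by 7): x (absent) -> 7
  event 4 (t=26: INC x by 7): x 7 -> 14
  event 5 (t=36: DEC x by 9): x 14 -> 5
  event 6 (t=46: INC x by 8): x 5 -> 13
  event 7 (t=54: SET y = 7): x unchanged
  event 8 (t=59: INC x by 15): x 13 -> 28
Final: x = 28

Answer: 28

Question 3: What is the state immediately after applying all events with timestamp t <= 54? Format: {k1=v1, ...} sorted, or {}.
Answer: {x=13, y=7}

Derivation:
Apply events with t <= 54 (7 events):
  after event 1 (t=10: SET x = 46): {x=46}
  after event 2 (t=12: DEL x): {}
  after event 3 (t=21: INC x by 7): {x=7}
  after event 4 (t=26: INC x by 7): {x=14}
  after event 5 (t=36: DEC x by 9): {x=5}
  after event 6 (t=46: INC x by 8): {x=13}
  after event 7 (t=54: SET y = 7): {x=13, y=7}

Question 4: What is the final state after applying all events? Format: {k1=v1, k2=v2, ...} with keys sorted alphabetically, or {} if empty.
Answer: {x=28, y=7}

Derivation:
  after event 1 (t=10: SET x = 46): {x=46}
  after event 2 (t=12: DEL x): {}
  after event 3 (t=21: INC x by 7): {x=7}
  after event 4 (t=26: INC x by 7): {x=14}
  after event 5 (t=36: DEC x by 9): {x=5}
  after event 6 (t=46: INC x by 8): {x=13}
  after event 7 (t=54: SET y = 7): {x=13, y=7}
  after event 8 (t=59: INC x by 15): {x=28, y=7}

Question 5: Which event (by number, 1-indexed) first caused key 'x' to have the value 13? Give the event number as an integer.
Answer: 6

Derivation:
Looking for first event where x becomes 13:
  event 1: x = 46
  event 2: x = (absent)
  event 3: x = 7
  event 4: x = 14
  event 5: x = 5
  event 6: x 5 -> 13  <-- first match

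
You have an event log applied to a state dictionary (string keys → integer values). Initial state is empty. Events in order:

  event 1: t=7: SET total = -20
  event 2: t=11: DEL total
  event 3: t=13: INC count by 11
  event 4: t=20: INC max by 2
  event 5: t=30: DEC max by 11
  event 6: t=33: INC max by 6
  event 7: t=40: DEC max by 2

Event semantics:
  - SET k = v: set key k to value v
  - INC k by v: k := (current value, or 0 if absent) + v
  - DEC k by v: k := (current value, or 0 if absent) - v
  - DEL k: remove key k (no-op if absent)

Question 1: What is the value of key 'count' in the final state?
Answer: 11

Derivation:
Track key 'count' through all 7 events:
  event 1 (t=7: SET total = -20): count unchanged
  event 2 (t=11: DEL total): count unchanged
  event 3 (t=13: INC count by 11): count (absent) -> 11
  event 4 (t=20: INC max by 2): count unchanged
  event 5 (t=30: DEC max by 11): count unchanged
  event 6 (t=33: INC max by 6): count unchanged
  event 7 (t=40: DEC max by 2): count unchanged
Final: count = 11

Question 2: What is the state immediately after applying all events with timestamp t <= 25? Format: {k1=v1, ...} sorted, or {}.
Answer: {count=11, max=2}

Derivation:
Apply events with t <= 25 (4 events):
  after event 1 (t=7: SET total = -20): {total=-20}
  after event 2 (t=11: DEL total): {}
  after event 3 (t=13: INC count by 11): {count=11}
  after event 4 (t=20: INC max by 2): {count=11, max=2}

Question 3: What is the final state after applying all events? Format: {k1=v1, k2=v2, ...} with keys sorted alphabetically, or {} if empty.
  after event 1 (t=7: SET total = -20): {total=-20}
  after event 2 (t=11: DEL total): {}
  after event 3 (t=13: INC count by 11): {count=11}
  after event 4 (t=20: INC max by 2): {count=11, max=2}
  after event 5 (t=30: DEC max by 11): {count=11, max=-9}
  after event 6 (t=33: INC max by 6): {count=11, max=-3}
  after event 7 (t=40: DEC max by 2): {count=11, max=-5}

Answer: {count=11, max=-5}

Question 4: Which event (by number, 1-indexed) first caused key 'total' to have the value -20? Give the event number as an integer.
Answer: 1

Derivation:
Looking for first event where total becomes -20:
  event 1: total (absent) -> -20  <-- first match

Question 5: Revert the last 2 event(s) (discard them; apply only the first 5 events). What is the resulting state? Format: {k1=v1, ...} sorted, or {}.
Keep first 5 events (discard last 2):
  after event 1 (t=7: SET total = -20): {total=-20}
  after event 2 (t=11: DEL total): {}
  after event 3 (t=13: INC count by 11): {count=11}
  after event 4 (t=20: INC max by 2): {count=11, max=2}
  after event 5 (t=30: DEC max by 11): {count=11, max=-9}

Answer: {count=11, max=-9}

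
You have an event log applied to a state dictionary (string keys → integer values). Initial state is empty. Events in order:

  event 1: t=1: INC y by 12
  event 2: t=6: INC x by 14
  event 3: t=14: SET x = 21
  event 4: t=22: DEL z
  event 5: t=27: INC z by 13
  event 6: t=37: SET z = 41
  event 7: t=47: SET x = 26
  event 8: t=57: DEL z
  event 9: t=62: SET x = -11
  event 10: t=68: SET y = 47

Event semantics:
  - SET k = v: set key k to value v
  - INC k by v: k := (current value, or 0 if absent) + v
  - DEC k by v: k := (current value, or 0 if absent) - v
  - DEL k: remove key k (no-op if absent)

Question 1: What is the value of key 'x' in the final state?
Track key 'x' through all 10 events:
  event 1 (t=1: INC y by 12): x unchanged
  event 2 (t=6: INC x by 14): x (absent) -> 14
  event 3 (t=14: SET x = 21): x 14 -> 21
  event 4 (t=22: DEL z): x unchanged
  event 5 (t=27: INC z by 13): x unchanged
  event 6 (t=37: SET z = 41): x unchanged
  event 7 (t=47: SET x = 26): x 21 -> 26
  event 8 (t=57: DEL z): x unchanged
  event 9 (t=62: SET x = -11): x 26 -> -11
  event 10 (t=68: SET y = 47): x unchanged
Final: x = -11

Answer: -11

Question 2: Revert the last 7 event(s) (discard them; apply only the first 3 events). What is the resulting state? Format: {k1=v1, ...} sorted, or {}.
Answer: {x=21, y=12}

Derivation:
Keep first 3 events (discard last 7):
  after event 1 (t=1: INC y by 12): {y=12}
  after event 2 (t=6: INC x by 14): {x=14, y=12}
  after event 3 (t=14: SET x = 21): {x=21, y=12}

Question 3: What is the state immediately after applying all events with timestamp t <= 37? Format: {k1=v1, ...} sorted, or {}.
Answer: {x=21, y=12, z=41}

Derivation:
Apply events with t <= 37 (6 events):
  after event 1 (t=1: INC y by 12): {y=12}
  after event 2 (t=6: INC x by 14): {x=14, y=12}
  after event 3 (t=14: SET x = 21): {x=21, y=12}
  after event 4 (t=22: DEL z): {x=21, y=12}
  after event 5 (t=27: INC z by 13): {x=21, y=12, z=13}
  after event 6 (t=37: SET z = 41): {x=21, y=12, z=41}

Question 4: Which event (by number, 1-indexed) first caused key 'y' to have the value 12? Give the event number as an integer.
Answer: 1

Derivation:
Looking for first event where y becomes 12:
  event 1: y (absent) -> 12  <-- first match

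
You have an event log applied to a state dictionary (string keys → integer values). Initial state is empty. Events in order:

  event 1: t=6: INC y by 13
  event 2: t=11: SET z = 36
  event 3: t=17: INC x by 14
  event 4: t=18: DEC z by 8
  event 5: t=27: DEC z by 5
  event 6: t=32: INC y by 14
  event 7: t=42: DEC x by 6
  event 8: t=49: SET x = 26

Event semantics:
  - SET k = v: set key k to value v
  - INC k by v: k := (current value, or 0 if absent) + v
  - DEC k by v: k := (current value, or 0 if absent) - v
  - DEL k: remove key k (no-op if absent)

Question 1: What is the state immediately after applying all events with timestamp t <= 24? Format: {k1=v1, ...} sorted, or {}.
Apply events with t <= 24 (4 events):
  after event 1 (t=6: INC y by 13): {y=13}
  after event 2 (t=11: SET z = 36): {y=13, z=36}
  after event 3 (t=17: INC x by 14): {x=14, y=13, z=36}
  after event 4 (t=18: DEC z by 8): {x=14, y=13, z=28}

Answer: {x=14, y=13, z=28}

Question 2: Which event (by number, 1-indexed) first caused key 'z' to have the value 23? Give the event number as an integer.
Answer: 5

Derivation:
Looking for first event where z becomes 23:
  event 2: z = 36
  event 3: z = 36
  event 4: z = 28
  event 5: z 28 -> 23  <-- first match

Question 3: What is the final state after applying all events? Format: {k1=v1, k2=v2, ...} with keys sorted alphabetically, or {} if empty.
  after event 1 (t=6: INC y by 13): {y=13}
  after event 2 (t=11: SET z = 36): {y=13, z=36}
  after event 3 (t=17: INC x by 14): {x=14, y=13, z=36}
  after event 4 (t=18: DEC z by 8): {x=14, y=13, z=28}
  after event 5 (t=27: DEC z by 5): {x=14, y=13, z=23}
  after event 6 (t=32: INC y by 14): {x=14, y=27, z=23}
  after event 7 (t=42: DEC x by 6): {x=8, y=27, z=23}
  after event 8 (t=49: SET x = 26): {x=26, y=27, z=23}

Answer: {x=26, y=27, z=23}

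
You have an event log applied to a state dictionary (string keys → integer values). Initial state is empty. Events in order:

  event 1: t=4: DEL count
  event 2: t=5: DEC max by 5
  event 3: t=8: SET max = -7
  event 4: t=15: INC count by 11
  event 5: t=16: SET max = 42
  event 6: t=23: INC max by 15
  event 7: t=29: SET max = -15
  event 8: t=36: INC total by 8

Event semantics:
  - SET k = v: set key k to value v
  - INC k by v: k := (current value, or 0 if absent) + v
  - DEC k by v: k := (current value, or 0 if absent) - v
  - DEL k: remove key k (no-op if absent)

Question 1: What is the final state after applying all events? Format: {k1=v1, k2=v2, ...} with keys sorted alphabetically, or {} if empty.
Answer: {count=11, max=-15, total=8}

Derivation:
  after event 1 (t=4: DEL count): {}
  after event 2 (t=5: DEC max by 5): {max=-5}
  after event 3 (t=8: SET max = -7): {max=-7}
  after event 4 (t=15: INC count by 11): {count=11, max=-7}
  after event 5 (t=16: SET max = 42): {count=11, max=42}
  after event 6 (t=23: INC max by 15): {count=11, max=57}
  after event 7 (t=29: SET max = -15): {count=11, max=-15}
  after event 8 (t=36: INC total by 8): {count=11, max=-15, total=8}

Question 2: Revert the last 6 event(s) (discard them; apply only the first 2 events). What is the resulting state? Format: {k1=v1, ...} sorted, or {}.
Keep first 2 events (discard last 6):
  after event 1 (t=4: DEL count): {}
  after event 2 (t=5: DEC max by 5): {max=-5}

Answer: {max=-5}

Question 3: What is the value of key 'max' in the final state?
Answer: -15

Derivation:
Track key 'max' through all 8 events:
  event 1 (t=4: DEL count): max unchanged
  event 2 (t=5: DEC max by 5): max (absent) -> -5
  event 3 (t=8: SET max = -7): max -5 -> -7
  event 4 (t=15: INC count by 11): max unchanged
  event 5 (t=16: SET max = 42): max -7 -> 42
  event 6 (t=23: INC max by 15): max 42 -> 57
  event 7 (t=29: SET max = -15): max 57 -> -15
  event 8 (t=36: INC total by 8): max unchanged
Final: max = -15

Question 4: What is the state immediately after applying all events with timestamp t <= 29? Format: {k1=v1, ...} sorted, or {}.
Answer: {count=11, max=-15}

Derivation:
Apply events with t <= 29 (7 events):
  after event 1 (t=4: DEL count): {}
  after event 2 (t=5: DEC max by 5): {max=-5}
  after event 3 (t=8: SET max = -7): {max=-7}
  after event 4 (t=15: INC count by 11): {count=11, max=-7}
  after event 5 (t=16: SET max = 42): {count=11, max=42}
  after event 6 (t=23: INC max by 15): {count=11, max=57}
  after event 7 (t=29: SET max = -15): {count=11, max=-15}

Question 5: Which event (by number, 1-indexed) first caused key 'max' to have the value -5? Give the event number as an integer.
Looking for first event where max becomes -5:
  event 2: max (absent) -> -5  <-- first match

Answer: 2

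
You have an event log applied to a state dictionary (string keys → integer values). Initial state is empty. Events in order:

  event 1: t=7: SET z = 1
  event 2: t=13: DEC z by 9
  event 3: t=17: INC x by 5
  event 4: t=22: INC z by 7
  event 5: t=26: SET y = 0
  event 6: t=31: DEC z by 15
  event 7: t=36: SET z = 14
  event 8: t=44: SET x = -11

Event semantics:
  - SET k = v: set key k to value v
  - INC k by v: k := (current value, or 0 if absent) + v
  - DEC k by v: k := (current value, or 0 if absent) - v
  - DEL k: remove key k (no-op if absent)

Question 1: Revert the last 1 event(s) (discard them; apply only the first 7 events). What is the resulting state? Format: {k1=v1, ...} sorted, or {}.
Answer: {x=5, y=0, z=14}

Derivation:
Keep first 7 events (discard last 1):
  after event 1 (t=7: SET z = 1): {z=1}
  after event 2 (t=13: DEC z by 9): {z=-8}
  after event 3 (t=17: INC x by 5): {x=5, z=-8}
  after event 4 (t=22: INC z by 7): {x=5, z=-1}
  after event 5 (t=26: SET y = 0): {x=5, y=0, z=-1}
  after event 6 (t=31: DEC z by 15): {x=5, y=0, z=-16}
  after event 7 (t=36: SET z = 14): {x=5, y=0, z=14}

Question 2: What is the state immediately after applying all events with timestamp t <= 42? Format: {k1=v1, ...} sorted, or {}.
Apply events with t <= 42 (7 events):
  after event 1 (t=7: SET z = 1): {z=1}
  after event 2 (t=13: DEC z by 9): {z=-8}
  after event 3 (t=17: INC x by 5): {x=5, z=-8}
  after event 4 (t=22: INC z by 7): {x=5, z=-1}
  after event 5 (t=26: SET y = 0): {x=5, y=0, z=-1}
  after event 6 (t=31: DEC z by 15): {x=5, y=0, z=-16}
  after event 7 (t=36: SET z = 14): {x=5, y=0, z=14}

Answer: {x=5, y=0, z=14}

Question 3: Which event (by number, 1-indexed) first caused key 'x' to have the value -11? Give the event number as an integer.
Answer: 8

Derivation:
Looking for first event where x becomes -11:
  event 3: x = 5
  event 4: x = 5
  event 5: x = 5
  event 6: x = 5
  event 7: x = 5
  event 8: x 5 -> -11  <-- first match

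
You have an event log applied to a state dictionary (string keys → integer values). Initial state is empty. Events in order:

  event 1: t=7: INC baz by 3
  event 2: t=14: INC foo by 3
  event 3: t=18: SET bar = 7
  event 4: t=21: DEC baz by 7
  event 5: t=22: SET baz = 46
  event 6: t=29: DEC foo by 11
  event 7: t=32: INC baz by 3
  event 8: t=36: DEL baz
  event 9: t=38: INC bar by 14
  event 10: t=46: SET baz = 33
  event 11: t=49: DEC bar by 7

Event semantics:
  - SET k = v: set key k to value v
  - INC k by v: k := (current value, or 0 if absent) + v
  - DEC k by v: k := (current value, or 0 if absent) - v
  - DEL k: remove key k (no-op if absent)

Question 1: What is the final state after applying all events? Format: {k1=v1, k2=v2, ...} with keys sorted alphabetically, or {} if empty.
Answer: {bar=14, baz=33, foo=-8}

Derivation:
  after event 1 (t=7: INC baz by 3): {baz=3}
  after event 2 (t=14: INC foo by 3): {baz=3, foo=3}
  after event 3 (t=18: SET bar = 7): {bar=7, baz=3, foo=3}
  after event 4 (t=21: DEC baz by 7): {bar=7, baz=-4, foo=3}
  after event 5 (t=22: SET baz = 46): {bar=7, baz=46, foo=3}
  after event 6 (t=29: DEC foo by 11): {bar=7, baz=46, foo=-8}
  after event 7 (t=32: INC baz by 3): {bar=7, baz=49, foo=-8}
  after event 8 (t=36: DEL baz): {bar=7, foo=-8}
  after event 9 (t=38: INC bar by 14): {bar=21, foo=-8}
  after event 10 (t=46: SET baz = 33): {bar=21, baz=33, foo=-8}
  after event 11 (t=49: DEC bar by 7): {bar=14, baz=33, foo=-8}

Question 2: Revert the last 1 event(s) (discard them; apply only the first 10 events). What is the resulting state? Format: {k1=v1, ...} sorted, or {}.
Keep first 10 events (discard last 1):
  after event 1 (t=7: INC baz by 3): {baz=3}
  after event 2 (t=14: INC foo by 3): {baz=3, foo=3}
  after event 3 (t=18: SET bar = 7): {bar=7, baz=3, foo=3}
  after event 4 (t=21: DEC baz by 7): {bar=7, baz=-4, foo=3}
  after event 5 (t=22: SET baz = 46): {bar=7, baz=46, foo=3}
  after event 6 (t=29: DEC foo by 11): {bar=7, baz=46, foo=-8}
  after event 7 (t=32: INC baz by 3): {bar=7, baz=49, foo=-8}
  after event 8 (t=36: DEL baz): {bar=7, foo=-8}
  after event 9 (t=38: INC bar by 14): {bar=21, foo=-8}
  after event 10 (t=46: SET baz = 33): {bar=21, baz=33, foo=-8}

Answer: {bar=21, baz=33, foo=-8}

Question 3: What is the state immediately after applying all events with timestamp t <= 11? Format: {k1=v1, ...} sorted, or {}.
Answer: {baz=3}

Derivation:
Apply events with t <= 11 (1 events):
  after event 1 (t=7: INC baz by 3): {baz=3}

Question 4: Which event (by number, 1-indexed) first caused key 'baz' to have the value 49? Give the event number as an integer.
Looking for first event where baz becomes 49:
  event 1: baz = 3
  event 2: baz = 3
  event 3: baz = 3
  event 4: baz = -4
  event 5: baz = 46
  event 6: baz = 46
  event 7: baz 46 -> 49  <-- first match

Answer: 7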